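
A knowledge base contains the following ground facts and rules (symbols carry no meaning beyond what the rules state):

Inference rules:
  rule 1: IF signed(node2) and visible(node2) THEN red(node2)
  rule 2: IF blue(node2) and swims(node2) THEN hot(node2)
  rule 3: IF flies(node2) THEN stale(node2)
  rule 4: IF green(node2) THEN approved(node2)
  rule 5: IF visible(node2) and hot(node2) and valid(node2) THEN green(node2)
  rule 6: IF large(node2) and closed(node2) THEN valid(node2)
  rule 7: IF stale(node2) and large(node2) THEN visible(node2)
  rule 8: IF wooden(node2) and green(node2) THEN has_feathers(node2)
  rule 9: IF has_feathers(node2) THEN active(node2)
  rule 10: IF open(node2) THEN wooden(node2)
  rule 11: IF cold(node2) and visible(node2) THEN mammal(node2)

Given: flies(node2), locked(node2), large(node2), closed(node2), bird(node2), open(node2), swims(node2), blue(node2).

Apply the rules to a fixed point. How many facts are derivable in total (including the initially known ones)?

Round 1: rule 2 [IF blue(node2) and swims(node2) THEN hot(node2)]; rule 3 [IF flies(node2) THEN stale(node2)]; rule 6 [IF large(node2) and closed(node2) THEN valid(node2)]; rule 10 [IF open(node2) THEN wooden(node2)]. Adds hot(node2), stale(node2), valid(node2), wooden(node2).
Round 2: rule 7 [IF stale(node2) and large(node2) THEN visible(node2)]. Adds visible(node2).
Round 3: rule 5 [IF visible(node2) and hot(node2) and valid(node2) THEN green(node2)]. Adds green(node2).
Round 4: rule 4 [IF green(node2) THEN approved(node2)]; rule 8 [IF wooden(node2) and green(node2) THEN has_feathers(node2)]. Adds approved(node2), has_feathers(node2).
Round 5: rule 9 [IF has_feathers(node2) THEN active(node2)]. Adds active(node2).
Closure: {active(node2), approved(node2), bird(node2), blue(node2), closed(node2), flies(node2), green(node2), has_feathers(node2), hot(node2), large(node2), locked(node2), open(node2), stale(node2), swims(node2), valid(node2), visible(node2), wooden(node2)} — 17 facts.

17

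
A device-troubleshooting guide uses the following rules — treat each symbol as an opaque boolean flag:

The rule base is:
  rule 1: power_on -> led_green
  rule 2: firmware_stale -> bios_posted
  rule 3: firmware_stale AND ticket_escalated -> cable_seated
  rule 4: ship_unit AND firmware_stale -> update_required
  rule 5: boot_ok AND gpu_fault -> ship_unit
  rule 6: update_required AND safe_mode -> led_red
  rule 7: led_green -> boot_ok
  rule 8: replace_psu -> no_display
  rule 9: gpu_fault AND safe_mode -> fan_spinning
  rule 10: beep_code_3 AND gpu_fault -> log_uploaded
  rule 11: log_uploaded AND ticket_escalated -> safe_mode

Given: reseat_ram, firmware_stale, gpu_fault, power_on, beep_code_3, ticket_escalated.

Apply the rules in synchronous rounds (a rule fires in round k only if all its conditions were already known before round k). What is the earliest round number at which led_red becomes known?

5

Round 1 fires rule 1, rule 2, rule 3, rule 10, giving led_green, bios_posted, cable_seated, log_uploaded.
Round 2 fires rule 7, rule 11, giving boot_ok, safe_mode.
Round 3 fires rule 5, rule 9, giving ship_unit, fan_spinning.
Round 4 fires rule 4, giving update_required.
Round 5 fires rule 6, giving led_red.
led_red first appears in round 5.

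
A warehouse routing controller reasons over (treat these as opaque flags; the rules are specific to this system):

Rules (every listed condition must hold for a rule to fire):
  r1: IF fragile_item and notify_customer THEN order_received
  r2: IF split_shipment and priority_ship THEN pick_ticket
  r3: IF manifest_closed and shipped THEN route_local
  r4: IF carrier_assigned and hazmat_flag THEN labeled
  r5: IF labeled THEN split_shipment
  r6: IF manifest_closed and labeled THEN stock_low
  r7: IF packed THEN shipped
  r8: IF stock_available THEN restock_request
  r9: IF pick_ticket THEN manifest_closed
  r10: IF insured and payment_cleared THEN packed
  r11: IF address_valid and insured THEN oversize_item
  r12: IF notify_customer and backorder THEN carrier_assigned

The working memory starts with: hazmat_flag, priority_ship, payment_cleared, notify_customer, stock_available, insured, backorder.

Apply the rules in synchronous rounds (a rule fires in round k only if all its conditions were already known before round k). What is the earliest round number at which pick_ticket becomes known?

Round 1: r8 [IF stock_available THEN restock_request]; r10 [IF insured and payment_cleared THEN packed]; r12 [IF notify_customer and backorder THEN carrier_assigned]. Adds restock_request, packed, carrier_assigned.
Round 2: r4 [IF carrier_assigned and hazmat_flag THEN labeled]; r7 [IF packed THEN shipped]. Adds labeled, shipped.
Round 3: r5 [IF labeled THEN split_shipment]. Adds split_shipment.
Round 4: r2 [IF split_shipment and priority_ship THEN pick_ticket]. Adds pick_ticket.
pick_ticket first appears in round 4.

4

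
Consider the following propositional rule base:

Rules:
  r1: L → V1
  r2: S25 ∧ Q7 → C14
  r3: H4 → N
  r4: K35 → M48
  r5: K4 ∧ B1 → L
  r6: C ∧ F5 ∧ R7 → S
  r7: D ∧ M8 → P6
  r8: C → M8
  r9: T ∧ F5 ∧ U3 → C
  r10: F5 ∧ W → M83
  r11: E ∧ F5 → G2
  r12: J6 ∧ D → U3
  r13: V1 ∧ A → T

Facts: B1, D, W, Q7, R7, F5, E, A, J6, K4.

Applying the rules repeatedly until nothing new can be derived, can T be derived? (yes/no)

Round 1 fires r5, r10, r11, r12, giving L, M83, G2, U3.
Round 2 fires r1, giving V1.
Round 3 fires r13, giving T.
Round 4 fires r9, giving C.
Round 5 fires r6, r8, giving S, M8.
Round 6 fires r7, giving P6.
T appears in round 3, so it is derivable.

yes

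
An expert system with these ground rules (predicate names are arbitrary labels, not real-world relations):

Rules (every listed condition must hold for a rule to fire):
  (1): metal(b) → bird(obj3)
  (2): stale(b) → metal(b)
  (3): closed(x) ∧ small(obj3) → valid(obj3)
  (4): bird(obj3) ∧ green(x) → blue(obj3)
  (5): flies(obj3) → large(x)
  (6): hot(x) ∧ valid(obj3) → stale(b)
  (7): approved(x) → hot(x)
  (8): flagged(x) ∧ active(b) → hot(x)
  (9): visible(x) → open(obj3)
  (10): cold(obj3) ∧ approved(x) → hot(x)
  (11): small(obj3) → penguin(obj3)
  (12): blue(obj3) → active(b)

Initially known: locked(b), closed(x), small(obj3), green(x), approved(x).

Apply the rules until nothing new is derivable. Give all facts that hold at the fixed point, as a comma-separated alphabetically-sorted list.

Round 1 — (3), (7), (11), derive valid(obj3), hot(x), penguin(obj3).
Round 2 — (6), derive stale(b).
Round 3 — (2), derive metal(b).
Round 4 — (1), derive bird(obj3).
Round 5 — (4), derive blue(obj3).
Round 6 — (12), derive active(b).

active(b), approved(x), bird(obj3), blue(obj3), closed(x), green(x), hot(x), locked(b), metal(b), penguin(obj3), small(obj3), stale(b), valid(obj3)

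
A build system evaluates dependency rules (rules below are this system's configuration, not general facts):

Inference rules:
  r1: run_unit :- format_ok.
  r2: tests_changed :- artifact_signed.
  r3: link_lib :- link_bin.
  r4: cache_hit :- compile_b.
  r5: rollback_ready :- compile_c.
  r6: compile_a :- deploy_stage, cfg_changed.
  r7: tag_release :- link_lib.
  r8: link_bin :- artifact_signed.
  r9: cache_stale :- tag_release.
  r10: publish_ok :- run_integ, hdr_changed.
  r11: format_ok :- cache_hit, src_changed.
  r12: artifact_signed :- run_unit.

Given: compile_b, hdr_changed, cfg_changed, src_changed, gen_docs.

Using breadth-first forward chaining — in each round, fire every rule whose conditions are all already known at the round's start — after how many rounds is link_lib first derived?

Round 1 fires r4, giving cache_hit.
Round 2 fires r11, giving format_ok.
Round 3 fires r1, giving run_unit.
Round 4 fires r12, giving artifact_signed.
Round 5 fires r2, r8, giving tests_changed, link_bin.
Round 6 fires r3, giving link_lib.
link_lib first appears in round 6.

6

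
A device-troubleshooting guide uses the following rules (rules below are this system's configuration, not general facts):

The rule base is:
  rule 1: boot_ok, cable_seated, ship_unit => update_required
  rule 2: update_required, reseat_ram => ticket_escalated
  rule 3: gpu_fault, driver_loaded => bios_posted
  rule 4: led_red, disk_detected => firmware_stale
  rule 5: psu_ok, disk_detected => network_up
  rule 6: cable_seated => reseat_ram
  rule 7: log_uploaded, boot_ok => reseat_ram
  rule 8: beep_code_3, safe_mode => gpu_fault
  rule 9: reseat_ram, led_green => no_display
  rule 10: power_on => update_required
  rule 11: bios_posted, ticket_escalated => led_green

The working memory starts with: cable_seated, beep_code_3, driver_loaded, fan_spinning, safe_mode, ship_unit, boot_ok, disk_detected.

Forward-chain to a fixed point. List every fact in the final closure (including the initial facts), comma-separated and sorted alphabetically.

Round 1: rule 1 [boot_ok, cable_seated, ship_unit => update_required]; rule 6 [cable_seated => reseat_ram]; rule 8 [beep_code_3, safe_mode => gpu_fault]. Adds update_required, reseat_ram, gpu_fault.
Round 2: rule 2 [update_required, reseat_ram => ticket_escalated]; rule 3 [gpu_fault, driver_loaded => bios_posted]. Adds ticket_escalated, bios_posted.
Round 3: rule 11 [bios_posted, ticket_escalated => led_green]. Adds led_green.
Round 4: rule 9 [reseat_ram, led_green => no_display]. Adds no_display.

beep_code_3, bios_posted, boot_ok, cable_seated, disk_detected, driver_loaded, fan_spinning, gpu_fault, led_green, no_display, reseat_ram, safe_mode, ship_unit, ticket_escalated, update_required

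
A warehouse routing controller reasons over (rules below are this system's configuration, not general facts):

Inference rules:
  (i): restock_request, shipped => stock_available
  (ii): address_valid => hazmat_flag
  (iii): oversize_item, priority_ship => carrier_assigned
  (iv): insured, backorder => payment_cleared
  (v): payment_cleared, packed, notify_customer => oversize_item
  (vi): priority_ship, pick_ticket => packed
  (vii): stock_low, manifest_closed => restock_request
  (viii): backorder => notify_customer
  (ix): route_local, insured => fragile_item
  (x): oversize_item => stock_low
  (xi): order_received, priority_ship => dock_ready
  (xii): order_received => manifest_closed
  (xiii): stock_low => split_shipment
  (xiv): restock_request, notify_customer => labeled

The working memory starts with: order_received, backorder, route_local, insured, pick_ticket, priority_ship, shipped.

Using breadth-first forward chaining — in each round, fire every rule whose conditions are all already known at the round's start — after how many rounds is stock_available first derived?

5

Round 1 — (iv), (vi), (viii), (ix), (xi), (xii), derive payment_cleared, packed, notify_customer, fragile_item, dock_ready, manifest_closed.
Round 2 — (v), derive oversize_item.
Round 3 — (iii), (x), derive carrier_assigned, stock_low.
Round 4 — (vii), (xiii), derive restock_request, split_shipment.
Round 5 — (i), (xiv), derive stock_available, labeled.
stock_available first appears in round 5.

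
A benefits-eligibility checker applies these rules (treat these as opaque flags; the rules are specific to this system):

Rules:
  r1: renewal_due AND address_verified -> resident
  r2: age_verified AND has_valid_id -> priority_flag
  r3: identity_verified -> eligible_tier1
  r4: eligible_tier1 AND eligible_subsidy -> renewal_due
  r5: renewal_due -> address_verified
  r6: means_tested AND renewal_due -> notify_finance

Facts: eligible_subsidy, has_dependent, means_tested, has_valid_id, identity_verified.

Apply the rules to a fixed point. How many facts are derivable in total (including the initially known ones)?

10

Round 1 fires r3, giving eligible_tier1.
Round 2 fires r4, giving renewal_due.
Round 3 fires r5, r6, giving address_verified, notify_finance.
Round 4 fires r1, giving resident.
Closure: {address_verified, eligible_subsidy, eligible_tier1, has_dependent, has_valid_id, identity_verified, means_tested, notify_finance, renewal_due, resident} — 10 facts.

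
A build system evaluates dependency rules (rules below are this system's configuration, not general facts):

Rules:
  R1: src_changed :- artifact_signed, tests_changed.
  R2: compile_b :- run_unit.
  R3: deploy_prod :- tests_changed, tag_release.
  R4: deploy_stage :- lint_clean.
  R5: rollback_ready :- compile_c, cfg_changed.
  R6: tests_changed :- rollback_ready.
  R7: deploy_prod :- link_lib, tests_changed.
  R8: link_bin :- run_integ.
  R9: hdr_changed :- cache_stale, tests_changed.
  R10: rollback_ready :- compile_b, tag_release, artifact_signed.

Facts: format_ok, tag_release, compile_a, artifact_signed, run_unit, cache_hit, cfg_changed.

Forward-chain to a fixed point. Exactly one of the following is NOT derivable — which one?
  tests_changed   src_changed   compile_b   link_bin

Round 1 fires R2, giving compile_b.
Round 2 fires R10, giving rollback_ready.
Round 3 fires R6, giving tests_changed.
Round 4 fires R1, R3, giving src_changed, deploy_prod.
Derived: compile_b (round 1), tests_changed (round 3), src_changed (round 4). link_bin never appears in any round.

link_bin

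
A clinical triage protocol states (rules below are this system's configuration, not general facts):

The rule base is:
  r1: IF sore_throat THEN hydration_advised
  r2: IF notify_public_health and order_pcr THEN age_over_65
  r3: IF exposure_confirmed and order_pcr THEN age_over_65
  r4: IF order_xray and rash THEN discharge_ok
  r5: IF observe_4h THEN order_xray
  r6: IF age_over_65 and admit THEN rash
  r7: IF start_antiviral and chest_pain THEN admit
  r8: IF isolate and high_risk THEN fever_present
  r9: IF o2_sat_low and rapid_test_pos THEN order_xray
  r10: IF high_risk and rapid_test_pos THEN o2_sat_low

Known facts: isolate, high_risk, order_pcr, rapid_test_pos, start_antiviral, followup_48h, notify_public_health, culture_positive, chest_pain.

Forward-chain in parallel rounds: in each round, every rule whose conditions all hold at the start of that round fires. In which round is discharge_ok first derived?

Round 1 — r2, r7, r8, r10, derive age_over_65, admit, fever_present, o2_sat_low.
Round 2 — r6, r9, derive rash, order_xray.
Round 3 — r4, derive discharge_ok.
discharge_ok first appears in round 3.

3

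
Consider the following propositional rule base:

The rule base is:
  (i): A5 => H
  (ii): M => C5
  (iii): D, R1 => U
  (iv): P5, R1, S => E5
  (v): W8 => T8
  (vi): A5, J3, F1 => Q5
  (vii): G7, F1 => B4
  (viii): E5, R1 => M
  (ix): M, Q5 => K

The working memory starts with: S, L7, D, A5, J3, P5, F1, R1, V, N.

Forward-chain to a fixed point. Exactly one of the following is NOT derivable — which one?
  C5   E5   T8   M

T8

Round 1: (i) [A5 => H]; (iii) [D, R1 => U]; (iv) [P5, R1, S => E5]; (vi) [A5, J3, F1 => Q5]. New: H, U, E5, Q5.
Round 2: (viii) [E5, R1 => M]. New: M.
Round 3: (ii) [M => C5]; (ix) [M, Q5 => K]. New: C5, K.
Derived: E5 (round 1), M (round 2), C5 (round 3). T8 never appears in any round.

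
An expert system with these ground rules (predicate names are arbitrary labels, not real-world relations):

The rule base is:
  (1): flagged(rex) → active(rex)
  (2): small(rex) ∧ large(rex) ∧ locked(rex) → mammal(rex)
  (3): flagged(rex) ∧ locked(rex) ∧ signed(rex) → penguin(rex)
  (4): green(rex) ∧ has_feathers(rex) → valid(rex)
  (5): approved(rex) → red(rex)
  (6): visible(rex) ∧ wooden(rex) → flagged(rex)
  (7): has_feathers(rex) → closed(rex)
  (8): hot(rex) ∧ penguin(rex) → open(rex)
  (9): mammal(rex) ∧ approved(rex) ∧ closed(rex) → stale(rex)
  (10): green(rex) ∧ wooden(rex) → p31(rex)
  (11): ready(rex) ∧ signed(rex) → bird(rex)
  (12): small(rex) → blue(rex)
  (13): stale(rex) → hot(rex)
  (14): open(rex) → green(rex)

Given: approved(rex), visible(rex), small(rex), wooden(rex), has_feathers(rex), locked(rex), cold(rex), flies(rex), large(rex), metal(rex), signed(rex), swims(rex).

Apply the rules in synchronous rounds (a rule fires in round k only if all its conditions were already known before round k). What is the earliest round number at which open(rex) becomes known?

Round 1: (2) [small(rex) ∧ large(rex) ∧ locked(rex) → mammal(rex)]; (5) [approved(rex) → red(rex)]; (6) [visible(rex) ∧ wooden(rex) → flagged(rex)]; (7) [has_feathers(rex) → closed(rex)]; (12) [small(rex) → blue(rex)]. Adds mammal(rex), red(rex), flagged(rex), closed(rex), blue(rex).
Round 2: (1) [flagged(rex) → active(rex)]; (3) [flagged(rex) ∧ locked(rex) ∧ signed(rex) → penguin(rex)]; (9) [mammal(rex) ∧ approved(rex) ∧ closed(rex) → stale(rex)]. Adds active(rex), penguin(rex), stale(rex).
Round 3: (13) [stale(rex) → hot(rex)]. Adds hot(rex).
Round 4: (8) [hot(rex) ∧ penguin(rex) → open(rex)]. Adds open(rex).
open(rex) first appears in round 4.

4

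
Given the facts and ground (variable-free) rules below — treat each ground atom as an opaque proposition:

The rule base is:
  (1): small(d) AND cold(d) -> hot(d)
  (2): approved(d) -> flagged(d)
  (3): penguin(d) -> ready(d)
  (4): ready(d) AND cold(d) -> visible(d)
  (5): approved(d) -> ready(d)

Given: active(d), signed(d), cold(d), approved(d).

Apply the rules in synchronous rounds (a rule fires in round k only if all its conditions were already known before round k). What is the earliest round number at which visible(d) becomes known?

Round 1: (2) [approved(d) -> flagged(d)]; (5) [approved(d) -> ready(d)]. Adds flagged(d), ready(d).
Round 2: (4) [ready(d) AND cold(d) -> visible(d)]. Adds visible(d).
visible(d) first appears in round 2.

2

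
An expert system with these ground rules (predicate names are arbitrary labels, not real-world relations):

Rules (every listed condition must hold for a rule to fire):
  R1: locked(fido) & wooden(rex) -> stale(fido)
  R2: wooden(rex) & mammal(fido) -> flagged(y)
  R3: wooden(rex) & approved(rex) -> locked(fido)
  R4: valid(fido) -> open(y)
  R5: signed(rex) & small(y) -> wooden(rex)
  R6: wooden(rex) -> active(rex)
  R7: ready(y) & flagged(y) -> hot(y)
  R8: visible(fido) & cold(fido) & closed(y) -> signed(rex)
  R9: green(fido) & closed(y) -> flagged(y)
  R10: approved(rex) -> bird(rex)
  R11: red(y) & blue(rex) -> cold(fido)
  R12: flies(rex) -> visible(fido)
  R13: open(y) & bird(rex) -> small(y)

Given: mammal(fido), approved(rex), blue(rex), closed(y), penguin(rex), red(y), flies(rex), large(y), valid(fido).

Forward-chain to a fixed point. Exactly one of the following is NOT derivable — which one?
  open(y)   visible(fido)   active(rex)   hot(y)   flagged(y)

hot(y)

Round 1 — R4, R10, R11, R12, derive open(y), bird(rex), cold(fido), visible(fido).
Round 2 — R8, R13, derive signed(rex), small(y).
Round 3 — R5, derive wooden(rex).
Round 4 — R2, R3, R6, derive flagged(y), locked(fido), active(rex).
Round 5 — R1, derive stale(fido).
Derived: active(rex) (round 4), flagged(y) (round 4), visible(fido) (round 1), open(y) (round 1). hot(y) never appears in any round.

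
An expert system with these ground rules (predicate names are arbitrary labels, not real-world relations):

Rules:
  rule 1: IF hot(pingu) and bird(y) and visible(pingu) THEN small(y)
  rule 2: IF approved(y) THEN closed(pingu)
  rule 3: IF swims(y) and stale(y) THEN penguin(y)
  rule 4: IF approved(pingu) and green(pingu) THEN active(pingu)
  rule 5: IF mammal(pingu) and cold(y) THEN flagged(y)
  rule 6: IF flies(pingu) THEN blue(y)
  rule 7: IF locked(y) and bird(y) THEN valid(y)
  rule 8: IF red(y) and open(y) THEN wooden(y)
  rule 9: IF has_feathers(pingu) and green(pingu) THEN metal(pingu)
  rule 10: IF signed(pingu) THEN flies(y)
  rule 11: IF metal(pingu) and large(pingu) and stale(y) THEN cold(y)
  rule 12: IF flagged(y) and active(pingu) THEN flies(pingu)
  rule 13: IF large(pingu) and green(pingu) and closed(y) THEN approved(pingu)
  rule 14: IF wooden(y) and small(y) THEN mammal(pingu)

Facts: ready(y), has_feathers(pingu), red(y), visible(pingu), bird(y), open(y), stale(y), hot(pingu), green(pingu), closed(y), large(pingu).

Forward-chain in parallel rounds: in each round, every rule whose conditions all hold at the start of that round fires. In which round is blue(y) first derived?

5

[1] rule 1 [IF hot(pingu) and bird(y) and visible(pingu) THEN small(y)]; rule 8 [IF red(y) and open(y) THEN wooden(y)]; rule 9 [IF has_feathers(pingu) and green(pingu) THEN metal(pingu)]; rule 13 [IF large(pingu) and green(pingu) and closed(y) THEN approved(pingu)]. ⇒ new: small(y), wooden(y), metal(pingu), approved(pingu).
[2] rule 4 [IF approved(pingu) and green(pingu) THEN active(pingu)]; rule 11 [IF metal(pingu) and large(pingu) and stale(y) THEN cold(y)]; rule 14 [IF wooden(y) and small(y) THEN mammal(pingu)]. ⇒ new: active(pingu), cold(y), mammal(pingu).
[3] rule 5 [IF mammal(pingu) and cold(y) THEN flagged(y)]. ⇒ new: flagged(y).
[4] rule 12 [IF flagged(y) and active(pingu) THEN flies(pingu)]. ⇒ new: flies(pingu).
[5] rule 6 [IF flies(pingu) THEN blue(y)]. ⇒ new: blue(y).
blue(y) first appears in round 5.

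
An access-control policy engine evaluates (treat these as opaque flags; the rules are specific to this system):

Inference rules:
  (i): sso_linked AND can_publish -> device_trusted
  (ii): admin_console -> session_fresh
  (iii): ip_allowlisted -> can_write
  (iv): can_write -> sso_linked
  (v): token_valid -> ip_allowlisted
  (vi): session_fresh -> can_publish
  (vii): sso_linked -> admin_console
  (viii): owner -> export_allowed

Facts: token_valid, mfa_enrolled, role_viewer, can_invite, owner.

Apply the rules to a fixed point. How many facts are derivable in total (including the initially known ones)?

Round 1 — (v), (viii), derive ip_allowlisted, export_allowed.
Round 2 — (iii), derive can_write.
Round 3 — (iv), derive sso_linked.
Round 4 — (vii), derive admin_console.
Round 5 — (ii), derive session_fresh.
Round 6 — (vi), derive can_publish.
Round 7 — (i), derive device_trusted.
Closure: {admin_console, can_invite, can_publish, can_write, device_trusted, export_allowed, ip_allowlisted, mfa_enrolled, owner, role_viewer, session_fresh, sso_linked, token_valid} — 13 facts.

13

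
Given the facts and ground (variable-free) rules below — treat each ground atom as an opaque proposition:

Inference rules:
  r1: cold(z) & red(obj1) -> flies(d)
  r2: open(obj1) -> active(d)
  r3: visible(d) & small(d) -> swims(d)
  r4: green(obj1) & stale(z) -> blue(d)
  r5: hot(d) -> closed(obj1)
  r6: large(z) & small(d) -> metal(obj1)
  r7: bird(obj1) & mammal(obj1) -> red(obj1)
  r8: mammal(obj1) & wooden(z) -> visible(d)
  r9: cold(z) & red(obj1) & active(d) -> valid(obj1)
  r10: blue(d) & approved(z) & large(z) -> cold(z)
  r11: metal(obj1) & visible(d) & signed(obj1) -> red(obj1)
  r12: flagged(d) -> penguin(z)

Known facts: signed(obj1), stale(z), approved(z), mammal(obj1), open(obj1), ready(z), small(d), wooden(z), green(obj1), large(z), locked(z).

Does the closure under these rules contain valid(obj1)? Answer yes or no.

yes

Round 1: r2 [open(obj1) -> active(d)]; r4 [green(obj1) & stale(z) -> blue(d)]; r6 [large(z) & small(d) -> metal(obj1)]; r8 [mammal(obj1) & wooden(z) -> visible(d)]. New: active(d), blue(d), metal(obj1), visible(d).
Round 2: r3 [visible(d) & small(d) -> swims(d)]; r10 [blue(d) & approved(z) & large(z) -> cold(z)]; r11 [metal(obj1) & visible(d) & signed(obj1) -> red(obj1)]. New: swims(d), cold(z), red(obj1).
Round 3: r1 [cold(z) & red(obj1) -> flies(d)]; r9 [cold(z) & red(obj1) & active(d) -> valid(obj1)]. New: flies(d), valid(obj1).
valid(obj1) appears in round 3, so it is derivable.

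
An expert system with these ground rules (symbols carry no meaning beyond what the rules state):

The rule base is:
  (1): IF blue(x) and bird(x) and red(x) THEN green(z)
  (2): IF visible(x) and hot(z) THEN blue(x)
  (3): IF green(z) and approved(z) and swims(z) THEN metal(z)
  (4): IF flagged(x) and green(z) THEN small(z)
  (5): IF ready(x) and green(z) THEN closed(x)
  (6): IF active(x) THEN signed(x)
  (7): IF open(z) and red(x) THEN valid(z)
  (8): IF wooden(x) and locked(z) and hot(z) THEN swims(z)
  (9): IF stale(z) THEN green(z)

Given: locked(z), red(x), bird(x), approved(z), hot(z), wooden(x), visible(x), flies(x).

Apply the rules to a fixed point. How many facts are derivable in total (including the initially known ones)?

12

Round 1 — (2), (8), derive blue(x), swims(z).
Round 2 — (1), derive green(z).
Round 3 — (3), derive metal(z).
Closure: {approved(z), bird(x), blue(x), flies(x), green(z), hot(z), locked(z), metal(z), red(x), swims(z), visible(x), wooden(x)} — 12 facts.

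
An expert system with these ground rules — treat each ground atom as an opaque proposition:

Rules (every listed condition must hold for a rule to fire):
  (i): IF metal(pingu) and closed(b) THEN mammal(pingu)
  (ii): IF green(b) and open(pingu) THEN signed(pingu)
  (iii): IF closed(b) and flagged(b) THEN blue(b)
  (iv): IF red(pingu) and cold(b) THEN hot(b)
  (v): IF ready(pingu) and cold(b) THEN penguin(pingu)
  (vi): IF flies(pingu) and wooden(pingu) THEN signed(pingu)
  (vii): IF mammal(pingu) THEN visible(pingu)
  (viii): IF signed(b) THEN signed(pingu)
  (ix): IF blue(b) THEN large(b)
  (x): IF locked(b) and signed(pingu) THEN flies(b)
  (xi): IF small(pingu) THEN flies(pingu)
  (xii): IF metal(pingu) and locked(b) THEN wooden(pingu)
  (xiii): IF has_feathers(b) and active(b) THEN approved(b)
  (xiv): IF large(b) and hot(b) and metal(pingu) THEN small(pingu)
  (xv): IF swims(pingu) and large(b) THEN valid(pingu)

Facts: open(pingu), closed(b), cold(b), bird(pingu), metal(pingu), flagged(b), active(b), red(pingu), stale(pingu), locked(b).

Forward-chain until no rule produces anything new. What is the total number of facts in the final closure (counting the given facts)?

20

Round 1: (i) [IF metal(pingu) and closed(b) THEN mammal(pingu)]; (iii) [IF closed(b) and flagged(b) THEN blue(b)]; (iv) [IF red(pingu) and cold(b) THEN hot(b)]; (xii) [IF metal(pingu) and locked(b) THEN wooden(pingu)]. Adds mammal(pingu), blue(b), hot(b), wooden(pingu).
Round 2: (vii) [IF mammal(pingu) THEN visible(pingu)]; (ix) [IF blue(b) THEN large(b)]. Adds visible(pingu), large(b).
Round 3: (xiv) [IF large(b) and hot(b) and metal(pingu) THEN small(pingu)]. Adds small(pingu).
Round 4: (xi) [IF small(pingu) THEN flies(pingu)]. Adds flies(pingu).
Round 5: (vi) [IF flies(pingu) and wooden(pingu) THEN signed(pingu)]. Adds signed(pingu).
Round 6: (x) [IF locked(b) and signed(pingu) THEN flies(b)]. Adds flies(b).
Closure: {active(b), bird(pingu), blue(b), closed(b), cold(b), flagged(b), flies(b), flies(pingu), hot(b), large(b), locked(b), mammal(pingu), metal(pingu), open(pingu), red(pingu), signed(pingu), small(pingu), stale(pingu), visible(pingu), wooden(pingu)} — 20 facts.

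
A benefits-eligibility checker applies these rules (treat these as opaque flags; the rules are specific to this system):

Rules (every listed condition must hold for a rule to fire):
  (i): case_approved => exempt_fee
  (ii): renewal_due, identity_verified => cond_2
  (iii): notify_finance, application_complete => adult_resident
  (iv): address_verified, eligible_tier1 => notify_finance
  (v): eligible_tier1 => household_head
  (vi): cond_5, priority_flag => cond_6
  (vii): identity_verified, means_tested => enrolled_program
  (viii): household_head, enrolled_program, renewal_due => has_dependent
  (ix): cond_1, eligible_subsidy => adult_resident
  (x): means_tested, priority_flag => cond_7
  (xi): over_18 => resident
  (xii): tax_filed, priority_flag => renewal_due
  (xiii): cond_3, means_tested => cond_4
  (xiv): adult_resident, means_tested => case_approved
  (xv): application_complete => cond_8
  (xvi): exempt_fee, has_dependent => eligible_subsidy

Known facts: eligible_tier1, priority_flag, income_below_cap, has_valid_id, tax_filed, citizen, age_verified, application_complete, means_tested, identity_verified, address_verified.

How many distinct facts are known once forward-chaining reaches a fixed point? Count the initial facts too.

23

Round 1: (iv) [address_verified, eligible_tier1 => notify_finance]; (v) [eligible_tier1 => household_head]; (vii) [identity_verified, means_tested => enrolled_program]; (x) [means_tested, priority_flag => cond_7]; (xii) [tax_filed, priority_flag => renewal_due]; (xv) [application_complete => cond_8]. New: notify_finance, household_head, enrolled_program, cond_7, renewal_due, cond_8.
Round 2: (ii) [renewal_due, identity_verified => cond_2]; (iii) [notify_finance, application_complete => adult_resident]; (viii) [household_head, enrolled_program, renewal_due => has_dependent]. New: cond_2, adult_resident, has_dependent.
Round 3: (xiv) [adult_resident, means_tested => case_approved]. New: case_approved.
Round 4: (i) [case_approved => exempt_fee]. New: exempt_fee.
Round 5: (xvi) [exempt_fee, has_dependent => eligible_subsidy]. New: eligible_subsidy.
Closure: {address_verified, adult_resident, age_verified, application_complete, case_approved, citizen, cond_2, cond_7, cond_8, eligible_subsidy, eligible_tier1, enrolled_program, exempt_fee, has_dependent, has_valid_id, household_head, identity_verified, income_below_cap, means_tested, notify_finance, priority_flag, renewal_due, tax_filed} — 23 facts.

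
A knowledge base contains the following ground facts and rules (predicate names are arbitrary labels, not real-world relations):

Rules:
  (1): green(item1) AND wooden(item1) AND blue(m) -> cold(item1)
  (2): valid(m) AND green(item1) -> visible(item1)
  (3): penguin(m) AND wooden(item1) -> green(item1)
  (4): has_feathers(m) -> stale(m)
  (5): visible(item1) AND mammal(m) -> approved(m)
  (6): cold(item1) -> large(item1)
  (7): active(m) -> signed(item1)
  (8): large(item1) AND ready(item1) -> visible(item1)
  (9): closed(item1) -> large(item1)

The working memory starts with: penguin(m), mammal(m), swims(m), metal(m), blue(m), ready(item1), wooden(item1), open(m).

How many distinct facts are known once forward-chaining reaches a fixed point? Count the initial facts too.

13

Round 1 — (3), derive green(item1).
Round 2 — (1), derive cold(item1).
Round 3 — (6), derive large(item1).
Round 4 — (8), derive visible(item1).
Round 5 — (5), derive approved(m).
Closure: {approved(m), blue(m), cold(item1), green(item1), large(item1), mammal(m), metal(m), open(m), penguin(m), ready(item1), swims(m), visible(item1), wooden(item1)} — 13 facts.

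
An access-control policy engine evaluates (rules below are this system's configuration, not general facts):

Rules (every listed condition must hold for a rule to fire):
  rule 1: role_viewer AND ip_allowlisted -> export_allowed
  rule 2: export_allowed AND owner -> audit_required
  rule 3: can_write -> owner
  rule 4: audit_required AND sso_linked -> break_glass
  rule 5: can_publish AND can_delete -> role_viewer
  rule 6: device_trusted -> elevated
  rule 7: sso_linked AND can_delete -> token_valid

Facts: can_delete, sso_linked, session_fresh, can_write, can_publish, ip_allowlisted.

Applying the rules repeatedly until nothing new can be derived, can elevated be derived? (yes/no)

Round 1: rule 3 [can_write -> owner]; rule 5 [can_publish AND can_delete -> role_viewer]; rule 7 [sso_linked AND can_delete -> token_valid]. Adds owner, role_viewer, token_valid.
Round 2: rule 1 [role_viewer AND ip_allowlisted -> export_allowed]. Adds export_allowed.
Round 3: rule 2 [export_allowed AND owner -> audit_required]. Adds audit_required.
Round 4: rule 4 [audit_required AND sso_linked -> break_glass]. Adds break_glass.
Fixed point reached. elevated is concluded only by rule 6; rule 6 needs device_trusted (never derived).

no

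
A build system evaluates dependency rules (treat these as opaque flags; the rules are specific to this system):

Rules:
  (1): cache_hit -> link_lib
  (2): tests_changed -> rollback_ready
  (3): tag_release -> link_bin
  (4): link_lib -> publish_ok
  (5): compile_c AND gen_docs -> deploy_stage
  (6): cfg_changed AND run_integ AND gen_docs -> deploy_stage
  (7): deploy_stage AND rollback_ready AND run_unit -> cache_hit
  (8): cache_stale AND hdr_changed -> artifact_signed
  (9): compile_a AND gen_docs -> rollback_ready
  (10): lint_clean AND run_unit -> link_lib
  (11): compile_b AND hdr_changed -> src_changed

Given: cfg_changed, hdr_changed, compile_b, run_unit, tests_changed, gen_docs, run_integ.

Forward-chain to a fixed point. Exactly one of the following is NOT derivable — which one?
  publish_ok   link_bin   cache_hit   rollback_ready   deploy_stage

link_bin

[1] (2) [tests_changed -> rollback_ready]; (6) [cfg_changed AND run_integ AND gen_docs -> deploy_stage]; (11) [compile_b AND hdr_changed -> src_changed]. ⇒ new: rollback_ready, deploy_stage, src_changed.
[2] (7) [deploy_stage AND rollback_ready AND run_unit -> cache_hit]. ⇒ new: cache_hit.
[3] (1) [cache_hit -> link_lib]. ⇒ new: link_lib.
[4] (4) [link_lib -> publish_ok]. ⇒ new: publish_ok.
Derived: rollback_ready (round 1), publish_ok (round 4), deploy_stage (round 1), cache_hit (round 2). link_bin never appears in any round.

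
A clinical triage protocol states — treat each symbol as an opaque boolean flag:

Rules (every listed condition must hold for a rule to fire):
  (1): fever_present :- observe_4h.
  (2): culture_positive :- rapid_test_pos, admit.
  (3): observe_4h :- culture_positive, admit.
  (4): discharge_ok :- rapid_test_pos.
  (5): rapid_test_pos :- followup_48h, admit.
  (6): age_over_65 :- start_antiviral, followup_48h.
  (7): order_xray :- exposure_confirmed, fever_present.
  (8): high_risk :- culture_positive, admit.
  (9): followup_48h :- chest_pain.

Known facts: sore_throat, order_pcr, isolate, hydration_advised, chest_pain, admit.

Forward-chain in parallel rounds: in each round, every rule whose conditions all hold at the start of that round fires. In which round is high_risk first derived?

Round 1: (9) [followup_48h :- chest_pain.]. Adds followup_48h.
Round 2: (5) [rapid_test_pos :- followup_48h, admit.]. Adds rapid_test_pos.
Round 3: (2) [culture_positive :- rapid_test_pos, admit.]; (4) [discharge_ok :- rapid_test_pos.]. Adds culture_positive, discharge_ok.
Round 4: (3) [observe_4h :- culture_positive, admit.]; (8) [high_risk :- culture_positive, admit.]. Adds observe_4h, high_risk.
high_risk first appears in round 4.

4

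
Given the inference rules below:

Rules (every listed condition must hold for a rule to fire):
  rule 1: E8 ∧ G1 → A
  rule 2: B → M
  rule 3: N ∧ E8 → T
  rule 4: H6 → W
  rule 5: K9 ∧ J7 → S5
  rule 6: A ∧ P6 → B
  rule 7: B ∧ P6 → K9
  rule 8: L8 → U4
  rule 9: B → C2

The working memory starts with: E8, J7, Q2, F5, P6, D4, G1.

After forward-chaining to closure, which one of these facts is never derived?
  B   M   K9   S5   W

W

Round 1 fires rule 1, giving A.
Round 2 fires rule 6, giving B.
Round 3 fires rule 2, rule 7, rule 9, giving M, K9, C2.
Round 4 fires rule 5, giving S5.
Derived: K9 (round 3), M (round 3), B (round 2), S5 (round 4). W never appears in any round.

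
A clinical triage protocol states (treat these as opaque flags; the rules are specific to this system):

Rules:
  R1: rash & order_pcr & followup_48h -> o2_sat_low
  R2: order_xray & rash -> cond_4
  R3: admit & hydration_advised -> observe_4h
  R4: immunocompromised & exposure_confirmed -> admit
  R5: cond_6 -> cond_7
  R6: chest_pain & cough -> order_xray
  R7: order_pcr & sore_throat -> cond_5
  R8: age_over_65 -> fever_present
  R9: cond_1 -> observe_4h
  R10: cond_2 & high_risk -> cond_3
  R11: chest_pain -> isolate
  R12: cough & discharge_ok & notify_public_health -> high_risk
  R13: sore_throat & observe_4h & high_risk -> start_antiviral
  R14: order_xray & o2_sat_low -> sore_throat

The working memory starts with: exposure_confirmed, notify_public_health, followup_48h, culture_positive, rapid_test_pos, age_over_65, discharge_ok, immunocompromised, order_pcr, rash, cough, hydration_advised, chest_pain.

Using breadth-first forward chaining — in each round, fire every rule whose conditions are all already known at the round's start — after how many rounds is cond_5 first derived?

3

Round 1: R1 [rash & order_pcr & followup_48h -> o2_sat_low]; R4 [immunocompromised & exposure_confirmed -> admit]; R6 [chest_pain & cough -> order_xray]; R8 [age_over_65 -> fever_present]; R11 [chest_pain -> isolate]; R12 [cough & discharge_ok & notify_public_health -> high_risk]. Adds o2_sat_low, admit, order_xray, fever_present, isolate, high_risk.
Round 2: R2 [order_xray & rash -> cond_4]; R3 [admit & hydration_advised -> observe_4h]; R14 [order_xray & o2_sat_low -> sore_throat]. Adds cond_4, observe_4h, sore_throat.
Round 3: R7 [order_pcr & sore_throat -> cond_5]; R13 [sore_throat & observe_4h & high_risk -> start_antiviral]. Adds cond_5, start_antiviral.
cond_5 first appears in round 3.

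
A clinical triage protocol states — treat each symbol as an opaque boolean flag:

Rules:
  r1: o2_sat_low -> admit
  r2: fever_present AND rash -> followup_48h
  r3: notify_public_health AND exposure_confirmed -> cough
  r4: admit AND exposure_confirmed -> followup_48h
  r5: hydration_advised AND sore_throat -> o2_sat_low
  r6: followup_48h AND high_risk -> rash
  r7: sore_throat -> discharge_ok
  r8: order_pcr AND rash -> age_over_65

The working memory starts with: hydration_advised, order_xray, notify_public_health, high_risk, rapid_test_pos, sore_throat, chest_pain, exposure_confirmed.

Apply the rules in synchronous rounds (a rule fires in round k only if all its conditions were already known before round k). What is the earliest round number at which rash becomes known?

Round 1: r3 [notify_public_health AND exposure_confirmed -> cough]; r5 [hydration_advised AND sore_throat -> o2_sat_low]; r7 [sore_throat -> discharge_ok]. Adds cough, o2_sat_low, discharge_ok.
Round 2: r1 [o2_sat_low -> admit]. Adds admit.
Round 3: r4 [admit AND exposure_confirmed -> followup_48h]. Adds followup_48h.
Round 4: r6 [followup_48h AND high_risk -> rash]. Adds rash.
rash first appears in round 4.

4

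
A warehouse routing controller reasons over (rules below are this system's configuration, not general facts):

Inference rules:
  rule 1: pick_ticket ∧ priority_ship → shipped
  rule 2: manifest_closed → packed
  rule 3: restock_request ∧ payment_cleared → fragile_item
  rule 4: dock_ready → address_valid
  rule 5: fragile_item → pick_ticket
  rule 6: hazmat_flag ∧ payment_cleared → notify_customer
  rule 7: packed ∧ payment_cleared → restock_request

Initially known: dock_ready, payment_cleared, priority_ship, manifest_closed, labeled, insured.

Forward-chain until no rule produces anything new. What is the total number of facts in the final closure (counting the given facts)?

[1] rule 2 [manifest_closed → packed]; rule 4 [dock_ready → address_valid]. ⇒ new: packed, address_valid.
[2] rule 7 [packed ∧ payment_cleared → restock_request]. ⇒ new: restock_request.
[3] rule 3 [restock_request ∧ payment_cleared → fragile_item]. ⇒ new: fragile_item.
[4] rule 5 [fragile_item → pick_ticket]. ⇒ new: pick_ticket.
[5] rule 1 [pick_ticket ∧ priority_ship → shipped]. ⇒ new: shipped.
Closure: {address_valid, dock_ready, fragile_item, insured, labeled, manifest_closed, packed, payment_cleared, pick_ticket, priority_ship, restock_request, shipped} — 12 facts.

12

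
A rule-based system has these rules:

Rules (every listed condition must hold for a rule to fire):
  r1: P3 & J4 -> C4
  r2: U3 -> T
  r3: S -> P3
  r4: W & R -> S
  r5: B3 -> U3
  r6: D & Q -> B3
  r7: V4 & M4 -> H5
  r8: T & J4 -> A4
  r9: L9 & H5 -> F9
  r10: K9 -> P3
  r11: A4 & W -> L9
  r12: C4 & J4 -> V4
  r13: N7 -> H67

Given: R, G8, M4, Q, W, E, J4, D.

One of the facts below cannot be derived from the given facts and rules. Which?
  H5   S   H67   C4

H67

Round 1 — r4, r6, derive S, B3.
Round 2 — r3, r5, derive P3, U3.
Round 3 — r1, r2, derive C4, T.
Round 4 — r8, r12, derive A4, V4.
Round 5 — r7, r11, derive H5, L9.
Round 6 — r9, derive F9.
Derived: H5 (round 5), C4 (round 3), S (round 1). H67 never appears in any round.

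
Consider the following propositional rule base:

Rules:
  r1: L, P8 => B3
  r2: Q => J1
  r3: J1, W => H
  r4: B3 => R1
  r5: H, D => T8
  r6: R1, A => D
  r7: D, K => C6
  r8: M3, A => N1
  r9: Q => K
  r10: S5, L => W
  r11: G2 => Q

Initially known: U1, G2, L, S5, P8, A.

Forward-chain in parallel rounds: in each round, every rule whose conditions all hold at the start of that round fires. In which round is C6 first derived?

Round 1: r1 [L, P8 => B3]; r10 [S5, L => W]; r11 [G2 => Q]. New: B3, W, Q.
Round 2: r2 [Q => J1]; r4 [B3 => R1]; r9 [Q => K]. New: J1, R1, K.
Round 3: r3 [J1, W => H]; r6 [R1, A => D]. New: H, D.
Round 4: r5 [H, D => T8]; r7 [D, K => C6]. New: T8, C6.
C6 first appears in round 4.

4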